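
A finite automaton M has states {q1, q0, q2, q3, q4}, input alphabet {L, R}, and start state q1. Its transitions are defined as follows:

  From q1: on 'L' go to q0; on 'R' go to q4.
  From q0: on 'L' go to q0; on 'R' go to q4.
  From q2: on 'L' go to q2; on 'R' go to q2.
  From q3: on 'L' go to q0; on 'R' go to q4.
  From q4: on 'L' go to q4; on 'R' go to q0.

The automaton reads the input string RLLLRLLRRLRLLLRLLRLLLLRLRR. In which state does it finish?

q0

q1 → q4 → q4 → q4 → q4 → q0 → q0 → q0 → q4 → q0 → q0 → q4 → q4 → q4 → q4 → q0 → q0 → q0 → q4 → q4 → q4 → q4 → q4 → q0 → q0 → q4 → q0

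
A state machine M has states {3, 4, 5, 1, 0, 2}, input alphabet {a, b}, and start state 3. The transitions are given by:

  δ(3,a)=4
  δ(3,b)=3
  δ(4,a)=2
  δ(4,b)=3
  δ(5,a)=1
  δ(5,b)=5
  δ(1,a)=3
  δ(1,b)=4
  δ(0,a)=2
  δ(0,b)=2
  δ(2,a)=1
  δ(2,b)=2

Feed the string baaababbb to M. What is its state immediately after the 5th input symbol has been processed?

3 → 3 → 4 → 2 → 1 → 4
After 5 symbols: 4.

4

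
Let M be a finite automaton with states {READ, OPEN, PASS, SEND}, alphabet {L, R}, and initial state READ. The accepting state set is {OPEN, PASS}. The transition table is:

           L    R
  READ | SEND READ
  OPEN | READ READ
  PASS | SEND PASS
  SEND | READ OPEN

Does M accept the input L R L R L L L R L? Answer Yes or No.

No

start at READ
read 'L': READ → SEND
read 'R': SEND → OPEN
read 'L': OPEN → READ
read 'R': READ → READ
read 'L': READ → SEND
read 'L': SEND → READ
read 'L': READ → SEND
read 'R': SEND → OPEN
read 'L': OPEN → READ
End state READ is not accepting.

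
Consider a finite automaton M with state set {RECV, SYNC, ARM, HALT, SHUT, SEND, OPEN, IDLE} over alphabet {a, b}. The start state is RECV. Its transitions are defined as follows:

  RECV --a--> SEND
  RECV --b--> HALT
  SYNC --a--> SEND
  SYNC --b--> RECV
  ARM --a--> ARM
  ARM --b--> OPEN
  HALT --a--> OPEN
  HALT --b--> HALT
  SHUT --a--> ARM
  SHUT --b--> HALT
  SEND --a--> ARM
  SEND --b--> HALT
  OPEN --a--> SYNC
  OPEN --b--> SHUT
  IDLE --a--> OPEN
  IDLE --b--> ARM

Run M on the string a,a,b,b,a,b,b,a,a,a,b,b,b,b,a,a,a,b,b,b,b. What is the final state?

HALT

RECV → SEND → ARM → OPEN → SHUT → ARM → OPEN → SHUT → ARM → ARM → ARM → OPEN → SHUT → HALT → HALT → OPEN → SYNC → SEND → HALT → HALT → HALT → HALT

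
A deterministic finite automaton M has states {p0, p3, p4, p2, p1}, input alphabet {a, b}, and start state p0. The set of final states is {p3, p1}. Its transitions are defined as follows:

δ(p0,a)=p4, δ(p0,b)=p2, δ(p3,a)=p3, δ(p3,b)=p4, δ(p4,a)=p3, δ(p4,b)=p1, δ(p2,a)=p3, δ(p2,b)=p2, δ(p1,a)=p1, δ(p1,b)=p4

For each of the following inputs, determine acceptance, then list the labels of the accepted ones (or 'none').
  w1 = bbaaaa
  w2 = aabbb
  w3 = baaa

w1: p0 → p2 → p2 → p3 → p3 → p3 → p3  → end p3, accepted
w2: p0 → p4 → p3 → p4 → p1 → p4  → end p4, rejected
w3: p0 → p2 → p3 → p3 → p3  → end p3, accepted

w1, w3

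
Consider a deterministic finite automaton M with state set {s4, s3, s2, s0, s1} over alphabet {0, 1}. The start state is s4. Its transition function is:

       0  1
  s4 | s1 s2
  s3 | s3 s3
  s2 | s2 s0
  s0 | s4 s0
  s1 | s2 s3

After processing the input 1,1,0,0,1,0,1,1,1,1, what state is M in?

s3

Trace: s4 -1-> s2 -1-> s0 -0-> s4 -0-> s1 -1-> s3 -0-> s3 -1-> s3 -1-> s3 -1-> s3 -1-> s3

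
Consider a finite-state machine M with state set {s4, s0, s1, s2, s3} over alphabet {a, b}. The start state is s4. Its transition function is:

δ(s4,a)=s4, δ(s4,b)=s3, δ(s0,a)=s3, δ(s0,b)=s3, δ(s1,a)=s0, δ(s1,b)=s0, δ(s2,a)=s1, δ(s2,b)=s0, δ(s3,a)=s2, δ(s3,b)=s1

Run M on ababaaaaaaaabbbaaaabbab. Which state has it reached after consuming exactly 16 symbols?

s4 → s4 → s3 → s2 → s0 → s3 → s2 → s1 → s0 → s3 → s2 → s1 → s0 → s3 → s1 → s0 → s3
After 16 symbols: s3.

s3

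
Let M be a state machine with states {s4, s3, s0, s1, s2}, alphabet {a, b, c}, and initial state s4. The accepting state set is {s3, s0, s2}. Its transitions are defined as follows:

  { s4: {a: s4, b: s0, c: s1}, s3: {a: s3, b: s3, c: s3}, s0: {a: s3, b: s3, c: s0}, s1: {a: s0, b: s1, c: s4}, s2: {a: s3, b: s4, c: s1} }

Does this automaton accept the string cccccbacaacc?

start at s4
read 'c': s4 → s1
read 'c': s1 → s4
read 'c': s4 → s1
read 'c': s1 → s4
read 'c': s4 → s1
read 'b': s1 → s1
read 'a': s1 → s0
read 'c': s0 → s0
read 'a': s0 → s3
read 'a': s3 → s3
read 'c': s3 → s3
read 'c': s3 → s3
End state s3 is accepting.

Yes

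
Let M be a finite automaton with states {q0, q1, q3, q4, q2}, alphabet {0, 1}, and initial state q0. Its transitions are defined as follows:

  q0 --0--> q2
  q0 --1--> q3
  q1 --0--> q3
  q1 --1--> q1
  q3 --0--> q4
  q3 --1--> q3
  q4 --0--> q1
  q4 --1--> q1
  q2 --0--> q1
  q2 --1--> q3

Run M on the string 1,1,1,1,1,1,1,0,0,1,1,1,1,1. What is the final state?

q1

Trace: q0 -1-> q3 -1-> q3 -1-> q3 -1-> q3 -1-> q3 -1-> q3 -1-> q3 -0-> q4 -0-> q1 -1-> q1 -1-> q1 -1-> q1 -1-> q1 -1-> q1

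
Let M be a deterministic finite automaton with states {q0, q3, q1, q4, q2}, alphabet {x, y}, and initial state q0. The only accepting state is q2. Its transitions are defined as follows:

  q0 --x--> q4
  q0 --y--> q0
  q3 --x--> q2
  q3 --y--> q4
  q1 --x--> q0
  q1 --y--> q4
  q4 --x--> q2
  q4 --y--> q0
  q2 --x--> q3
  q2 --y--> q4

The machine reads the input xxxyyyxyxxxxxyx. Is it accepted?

Trace: q0 -x-> q4 -x-> q2 -x-> q3 -y-> q4 -y-> q0 -y-> q0 -x-> q4 -y-> q0 -x-> q4 -x-> q2 -x-> q3 -x-> q2 -x-> q3 -y-> q4 -x-> q2
End state q2 is accepting.

Yes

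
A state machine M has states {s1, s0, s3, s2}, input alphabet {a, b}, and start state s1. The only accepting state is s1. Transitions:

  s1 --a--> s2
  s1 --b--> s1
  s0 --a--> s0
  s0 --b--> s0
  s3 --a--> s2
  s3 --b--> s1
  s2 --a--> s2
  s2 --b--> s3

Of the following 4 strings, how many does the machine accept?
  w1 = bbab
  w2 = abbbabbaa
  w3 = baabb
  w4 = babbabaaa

w1: s1 → s1 → s1 → s2 → s3  → end s3, rejected
w2: s1 → s2 → s3 → s1 → s1 → s2 → s3 → s1 → s2 → s2  → end s2, rejected
w3: s1 → s1 → s2 → s2 → s3 → s1  → end s1, accepted
w4: s1 → s1 → s2 → s3 → s1 → s2 → s3 → s2 → s2 → s2  → end s2, rejected

1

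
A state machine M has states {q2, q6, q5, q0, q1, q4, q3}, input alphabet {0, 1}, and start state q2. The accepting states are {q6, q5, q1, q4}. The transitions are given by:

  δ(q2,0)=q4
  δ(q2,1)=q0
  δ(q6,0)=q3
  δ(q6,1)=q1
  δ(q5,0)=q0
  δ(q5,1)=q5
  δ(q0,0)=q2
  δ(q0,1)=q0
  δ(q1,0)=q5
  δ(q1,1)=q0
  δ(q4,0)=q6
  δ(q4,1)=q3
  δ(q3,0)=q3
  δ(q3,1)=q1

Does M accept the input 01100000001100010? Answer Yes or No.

Trace: q2 -0-> q4 -1-> q3 -1-> q1 -0-> q5 -0-> q0 -0-> q2 -0-> q4 -0-> q6 -0-> q3 -0-> q3 -1-> q1 -1-> q0 -0-> q2 -0-> q4 -0-> q6 -1-> q1 -0-> q5
End state q5 is accepting.

Yes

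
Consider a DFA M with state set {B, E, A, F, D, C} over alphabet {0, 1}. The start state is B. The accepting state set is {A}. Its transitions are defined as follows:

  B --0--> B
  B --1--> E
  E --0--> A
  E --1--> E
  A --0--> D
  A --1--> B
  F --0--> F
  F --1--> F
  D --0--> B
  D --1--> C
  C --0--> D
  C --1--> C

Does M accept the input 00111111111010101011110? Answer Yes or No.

Yes

Trace: B -0-> B -0-> B -1-> E -1-> E -1-> E -1-> E -1-> E -1-> E -1-> E -1-> E -1-> E -0-> A -1-> B -0-> B -1-> E -0-> A -1-> B -0-> B -1-> E -1-> E -1-> E -1-> E -0-> A
End state A is accepting.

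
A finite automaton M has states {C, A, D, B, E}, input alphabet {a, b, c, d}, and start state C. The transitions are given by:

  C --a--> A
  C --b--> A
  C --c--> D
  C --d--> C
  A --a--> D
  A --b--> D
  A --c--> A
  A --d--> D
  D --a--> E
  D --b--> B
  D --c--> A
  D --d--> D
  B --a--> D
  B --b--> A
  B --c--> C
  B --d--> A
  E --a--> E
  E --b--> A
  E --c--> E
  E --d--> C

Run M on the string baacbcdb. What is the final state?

B

Trace: C -b-> A -a-> D -a-> E -c-> E -b-> A -c-> A -d-> D -b-> B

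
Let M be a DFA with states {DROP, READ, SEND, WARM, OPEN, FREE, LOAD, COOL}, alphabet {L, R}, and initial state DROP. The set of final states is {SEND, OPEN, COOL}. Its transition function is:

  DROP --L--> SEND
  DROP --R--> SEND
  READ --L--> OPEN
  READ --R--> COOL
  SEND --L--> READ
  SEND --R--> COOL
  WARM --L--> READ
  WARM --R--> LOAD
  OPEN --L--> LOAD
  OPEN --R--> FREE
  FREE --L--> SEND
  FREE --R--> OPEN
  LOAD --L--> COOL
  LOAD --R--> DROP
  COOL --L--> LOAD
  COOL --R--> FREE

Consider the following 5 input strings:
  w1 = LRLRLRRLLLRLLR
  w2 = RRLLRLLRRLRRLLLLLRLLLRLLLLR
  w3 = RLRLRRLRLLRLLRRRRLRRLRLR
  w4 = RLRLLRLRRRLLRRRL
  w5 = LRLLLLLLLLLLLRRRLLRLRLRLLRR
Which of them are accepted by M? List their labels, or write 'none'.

w1, w4

w1:
  start at DROP
  read 'L': DROP → SEND
  read 'R': SEND → COOL
  read 'L': COOL → LOAD
  read 'R': LOAD → DROP
  read 'L': DROP → SEND
  read 'R': SEND → COOL
  read 'R': COOL → FREE
  read 'L': FREE → SEND
  read 'L': SEND → READ
  read 'L': READ → OPEN
  read 'R': OPEN → FREE
  read 'L': FREE → SEND
  read 'L': SEND → READ
  read 'R': READ → COOL
  end COOL, accepted
w2:
  start at DROP
  read 'R': DROP → SEND
  read 'R': SEND → COOL
  read 'L': COOL → LOAD
  read 'L': LOAD → COOL
  read 'R': COOL → FREE
  read 'L': FREE → SEND
  read 'L': SEND → READ
  read 'R': READ → COOL
  read 'R': COOL → FREE
  read 'L': FREE → SEND
  read 'R': SEND → COOL
  read 'R': COOL → FREE
  read 'L': FREE → SEND
  read 'L': SEND → READ
  read 'L': READ → OPEN
  read 'L': OPEN → LOAD
  read 'L': LOAD → COOL
  read 'R': COOL → FREE
  read 'L': FREE → SEND
  read 'L': SEND → READ
  read 'L': READ → OPEN
  read 'R': OPEN → FREE
  read 'L': FREE → SEND
  read 'L': SEND → READ
  read 'L': READ → OPEN
  read 'L': OPEN → LOAD
  read 'R': LOAD → DROP
  end DROP, rejected
w3:
  start at DROP
  read 'R': DROP → SEND
  read 'L': SEND → READ
  read 'R': READ → COOL
  read 'L': COOL → LOAD
  read 'R': LOAD → DROP
  read 'R': DROP → SEND
  read 'L': SEND → READ
  read 'R': READ → COOL
  read 'L': COOL → LOAD
  read 'L': LOAD → COOL
  read 'R': COOL → FREE
  read 'L': FREE → SEND
  read 'L': SEND → READ
  read 'R': READ → COOL
  read 'R': COOL → FREE
  read 'R': FREE → OPEN
  read 'R': OPEN → FREE
  read 'L': FREE → SEND
  read 'R': SEND → COOL
  read 'R': COOL → FREE
  read 'L': FREE → SEND
  read 'R': SEND → COOL
  read 'L': COOL → LOAD
  read 'R': LOAD → DROP
  end DROP, rejected
w4:
  start at DROP
  read 'R': DROP → SEND
  read 'L': SEND → READ
  read 'R': READ → COOL
  read 'L': COOL → LOAD
  read 'L': LOAD → COOL
  read 'R': COOL → FREE
  read 'L': FREE → SEND
  read 'R': SEND → COOL
  read 'R': COOL → FREE
  read 'R': FREE → OPEN
  read 'L': OPEN → LOAD
  read 'L': LOAD → COOL
  read 'R': COOL → FREE
  read 'R': FREE → OPEN
  read 'R': OPEN → FREE
  read 'L': FREE → SEND
  end SEND, accepted
w5:
  start at DROP
  read 'L': DROP → SEND
  read 'R': SEND → COOL
  read 'L': COOL → LOAD
  read 'L': LOAD → COOL
  read 'L': COOL → LOAD
  read 'L': LOAD → COOL
  read 'L': COOL → LOAD
  read 'L': LOAD → COOL
  read 'L': COOL → LOAD
  read 'L': LOAD → COOL
  read 'L': COOL → LOAD
  read 'L': LOAD → COOL
  read 'L': COOL → LOAD
  read 'R': LOAD → DROP
  read 'R': DROP → SEND
  read 'R': SEND → COOL
  read 'L': COOL → LOAD
  read 'L': LOAD → COOL
  read 'R': COOL → FREE
  read 'L': FREE → SEND
  read 'R': SEND → COOL
  read 'L': COOL → LOAD
  read 'R': LOAD → DROP
  read 'L': DROP → SEND
  read 'L': SEND → READ
  read 'R': READ → COOL
  read 'R': COOL → FREE
  end FREE, rejected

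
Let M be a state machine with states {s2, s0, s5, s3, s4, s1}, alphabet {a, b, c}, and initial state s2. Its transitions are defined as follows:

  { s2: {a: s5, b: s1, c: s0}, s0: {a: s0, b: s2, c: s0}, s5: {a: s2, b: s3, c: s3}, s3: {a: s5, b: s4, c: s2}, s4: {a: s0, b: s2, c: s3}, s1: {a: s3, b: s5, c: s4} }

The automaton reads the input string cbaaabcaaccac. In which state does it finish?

start at s2
read 'c': s2 → s0
read 'b': s0 → s2
read 'a': s2 → s5
read 'a': s5 → s2
read 'a': s2 → s5
read 'b': s5 → s3
read 'c': s3 → s2
read 'a': s2 → s5
read 'a': s5 → s2
read 'c': s2 → s0
read 'c': s0 → s0
read 'a': s0 → s0
read 'c': s0 → s0

s0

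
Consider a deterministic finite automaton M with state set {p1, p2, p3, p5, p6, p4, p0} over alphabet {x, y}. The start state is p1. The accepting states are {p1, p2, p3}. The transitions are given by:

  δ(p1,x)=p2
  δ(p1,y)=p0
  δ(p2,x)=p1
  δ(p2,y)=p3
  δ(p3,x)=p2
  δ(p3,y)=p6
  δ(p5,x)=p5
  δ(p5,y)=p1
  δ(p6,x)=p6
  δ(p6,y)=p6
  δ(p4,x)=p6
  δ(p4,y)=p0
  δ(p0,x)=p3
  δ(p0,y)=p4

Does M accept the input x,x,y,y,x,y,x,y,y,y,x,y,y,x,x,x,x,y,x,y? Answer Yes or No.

No

Trace: p1 -x-> p2 -x-> p1 -y-> p0 -y-> p4 -x-> p6 -y-> p6 -x-> p6 -y-> p6 -y-> p6 -y-> p6 -x-> p6 -y-> p6 -y-> p6 -x-> p6 -x-> p6 -x-> p6 -x-> p6 -y-> p6 -x-> p6 -y-> p6
End state p6 is not accepting.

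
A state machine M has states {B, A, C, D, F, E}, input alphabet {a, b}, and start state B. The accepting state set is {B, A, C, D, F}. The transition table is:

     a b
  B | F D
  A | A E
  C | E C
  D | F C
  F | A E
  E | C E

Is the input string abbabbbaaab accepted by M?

start at B
read 'a': B → F
read 'b': F → E
read 'b': E → E
read 'a': E → C
read 'b': C → C
read 'b': C → C
read 'b': C → C
read 'a': C → E
read 'a': E → C
read 'a': C → E
read 'b': E → E
End state E is not accepting.

No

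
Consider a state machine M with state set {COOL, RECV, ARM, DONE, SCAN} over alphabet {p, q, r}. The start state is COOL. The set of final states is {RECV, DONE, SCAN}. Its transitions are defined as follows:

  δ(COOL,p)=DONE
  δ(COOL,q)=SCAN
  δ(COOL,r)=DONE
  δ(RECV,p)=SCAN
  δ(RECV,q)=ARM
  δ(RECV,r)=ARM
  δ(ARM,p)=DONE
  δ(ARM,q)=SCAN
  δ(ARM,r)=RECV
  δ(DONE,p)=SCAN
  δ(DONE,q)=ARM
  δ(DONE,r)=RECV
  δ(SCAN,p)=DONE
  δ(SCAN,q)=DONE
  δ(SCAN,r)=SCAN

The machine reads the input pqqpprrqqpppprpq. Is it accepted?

No

start at COOL
read 'p': COOL → DONE
read 'q': DONE → ARM
read 'q': ARM → SCAN
read 'p': SCAN → DONE
read 'p': DONE → SCAN
read 'r': SCAN → SCAN
read 'r': SCAN → SCAN
read 'q': SCAN → DONE
read 'q': DONE → ARM
read 'p': ARM → DONE
read 'p': DONE → SCAN
read 'p': SCAN → DONE
read 'p': DONE → SCAN
read 'r': SCAN → SCAN
read 'p': SCAN → DONE
read 'q': DONE → ARM
End state ARM is not accepting.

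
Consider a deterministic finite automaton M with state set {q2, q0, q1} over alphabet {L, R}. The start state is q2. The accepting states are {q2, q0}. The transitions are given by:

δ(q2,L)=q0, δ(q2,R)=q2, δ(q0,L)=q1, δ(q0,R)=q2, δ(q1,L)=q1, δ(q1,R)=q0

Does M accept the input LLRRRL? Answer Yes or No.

Yes

q2 → q0 → q1 → q0 → q2 → q2 → q0
End state q0 is accepting.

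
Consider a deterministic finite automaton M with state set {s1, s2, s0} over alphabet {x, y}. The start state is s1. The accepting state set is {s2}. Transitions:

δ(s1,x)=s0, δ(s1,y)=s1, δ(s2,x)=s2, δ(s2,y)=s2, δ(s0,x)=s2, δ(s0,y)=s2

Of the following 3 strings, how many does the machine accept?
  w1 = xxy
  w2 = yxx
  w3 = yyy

2

w1: Trace: s1 -x-> s0 -x-> s2 -y-> s2  → end s2, accepted
w2: Trace: s1 -y-> s1 -x-> s0 -x-> s2  → end s2, accepted
w3: Trace: s1 -y-> s1 -y-> s1 -y-> s1  → end s1, rejected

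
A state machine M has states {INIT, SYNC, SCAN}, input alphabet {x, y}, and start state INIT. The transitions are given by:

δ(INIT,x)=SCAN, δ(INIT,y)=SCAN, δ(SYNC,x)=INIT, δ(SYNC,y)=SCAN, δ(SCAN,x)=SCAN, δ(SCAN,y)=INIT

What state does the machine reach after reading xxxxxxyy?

INIT → SCAN → SCAN → SCAN → SCAN → SCAN → SCAN → INIT → SCAN

SCAN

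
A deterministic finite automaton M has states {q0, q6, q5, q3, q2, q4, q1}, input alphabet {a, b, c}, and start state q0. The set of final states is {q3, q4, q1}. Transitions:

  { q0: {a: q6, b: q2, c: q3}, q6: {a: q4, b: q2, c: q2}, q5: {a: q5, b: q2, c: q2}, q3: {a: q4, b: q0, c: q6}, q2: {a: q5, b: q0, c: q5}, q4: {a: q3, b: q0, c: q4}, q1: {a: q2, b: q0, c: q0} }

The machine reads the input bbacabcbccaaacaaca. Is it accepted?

No

q0 → q2 → q0 → q6 → q2 → q5 → q2 → q5 → q2 → q5 → q2 → q5 → q5 → q5 → q2 → q5 → q5 → q2 → q5
End state q5 is not accepting.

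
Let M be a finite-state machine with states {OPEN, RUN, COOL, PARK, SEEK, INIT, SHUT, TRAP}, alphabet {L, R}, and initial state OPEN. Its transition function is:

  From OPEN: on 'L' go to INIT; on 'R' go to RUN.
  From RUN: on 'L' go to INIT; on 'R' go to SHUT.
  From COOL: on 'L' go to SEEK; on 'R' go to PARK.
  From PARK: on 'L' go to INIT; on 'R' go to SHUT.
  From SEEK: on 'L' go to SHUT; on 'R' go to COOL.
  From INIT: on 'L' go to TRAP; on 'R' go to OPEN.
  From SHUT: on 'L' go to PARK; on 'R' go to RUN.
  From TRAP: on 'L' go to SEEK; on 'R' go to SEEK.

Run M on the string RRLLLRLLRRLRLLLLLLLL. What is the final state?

SEEK

Trace: OPEN -R-> RUN -R-> SHUT -L-> PARK -L-> INIT -L-> TRAP -R-> SEEK -L-> SHUT -L-> PARK -R-> SHUT -R-> RUN -L-> INIT -R-> OPEN -L-> INIT -L-> TRAP -L-> SEEK -L-> SHUT -L-> PARK -L-> INIT -L-> TRAP -L-> SEEK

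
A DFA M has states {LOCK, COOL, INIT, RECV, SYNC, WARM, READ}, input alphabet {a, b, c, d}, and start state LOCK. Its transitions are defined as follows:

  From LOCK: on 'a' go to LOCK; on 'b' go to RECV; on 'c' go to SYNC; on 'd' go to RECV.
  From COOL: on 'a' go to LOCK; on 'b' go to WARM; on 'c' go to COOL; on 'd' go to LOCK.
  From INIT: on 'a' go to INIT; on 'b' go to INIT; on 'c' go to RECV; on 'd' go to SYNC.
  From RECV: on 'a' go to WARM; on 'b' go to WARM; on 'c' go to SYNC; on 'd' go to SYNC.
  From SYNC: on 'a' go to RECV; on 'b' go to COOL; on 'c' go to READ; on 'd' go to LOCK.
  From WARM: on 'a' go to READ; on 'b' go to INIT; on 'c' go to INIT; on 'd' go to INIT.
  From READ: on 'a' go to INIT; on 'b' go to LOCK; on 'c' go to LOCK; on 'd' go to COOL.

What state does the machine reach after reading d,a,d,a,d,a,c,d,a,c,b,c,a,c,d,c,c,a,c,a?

Trace: LOCK -d-> RECV -a-> WARM -d-> INIT -a-> INIT -d-> SYNC -a-> RECV -c-> SYNC -d-> LOCK -a-> LOCK -c-> SYNC -b-> COOL -c-> COOL -a-> LOCK -c-> SYNC -d-> LOCK -c-> SYNC -c-> READ -a-> INIT -c-> RECV -a-> WARM

WARM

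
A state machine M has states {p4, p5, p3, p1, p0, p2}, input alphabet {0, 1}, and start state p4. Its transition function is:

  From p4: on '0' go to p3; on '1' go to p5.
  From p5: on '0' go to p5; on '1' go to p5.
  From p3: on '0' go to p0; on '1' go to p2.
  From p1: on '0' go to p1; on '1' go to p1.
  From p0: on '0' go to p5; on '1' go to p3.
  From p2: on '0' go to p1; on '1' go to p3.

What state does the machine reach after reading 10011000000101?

p4 → p5 → p5 → p5 → p5 → p5 → p5 → p5 → p5 → p5 → p5 → p5 → p5 → p5 → p5

p5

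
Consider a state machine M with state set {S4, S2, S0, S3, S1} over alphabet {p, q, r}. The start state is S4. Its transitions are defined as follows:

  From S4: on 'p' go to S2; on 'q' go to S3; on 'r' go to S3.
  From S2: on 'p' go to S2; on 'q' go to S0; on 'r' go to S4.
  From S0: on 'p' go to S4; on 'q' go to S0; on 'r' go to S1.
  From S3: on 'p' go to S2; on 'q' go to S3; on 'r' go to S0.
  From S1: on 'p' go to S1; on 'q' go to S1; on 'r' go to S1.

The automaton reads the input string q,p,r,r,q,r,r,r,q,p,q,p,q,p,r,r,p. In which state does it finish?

S1

S4 → S3 → S2 → S4 → S3 → S3 → S0 → S1 → S1 → S1 → S1 → S1 → S1 → S1 → S1 → S1 → S1 → S1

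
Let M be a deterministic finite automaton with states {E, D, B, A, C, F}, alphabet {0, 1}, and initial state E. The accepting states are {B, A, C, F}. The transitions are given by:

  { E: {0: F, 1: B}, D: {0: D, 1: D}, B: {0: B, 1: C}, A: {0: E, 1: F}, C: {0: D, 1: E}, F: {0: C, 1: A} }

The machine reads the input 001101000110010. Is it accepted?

No

E → F → C → E → B → B → C → D → D → D → D → D → D → D → D → D
End state D is not accepting.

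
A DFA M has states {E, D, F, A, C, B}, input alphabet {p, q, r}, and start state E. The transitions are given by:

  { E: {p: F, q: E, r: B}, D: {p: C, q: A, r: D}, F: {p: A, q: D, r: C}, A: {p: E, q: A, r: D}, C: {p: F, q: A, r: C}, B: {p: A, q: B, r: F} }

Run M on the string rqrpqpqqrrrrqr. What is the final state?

Trace: E -r-> B -q-> B -r-> F -p-> A -q-> A -p-> E -q-> E -q-> E -r-> B -r-> F -r-> C -r-> C -q-> A -r-> D

D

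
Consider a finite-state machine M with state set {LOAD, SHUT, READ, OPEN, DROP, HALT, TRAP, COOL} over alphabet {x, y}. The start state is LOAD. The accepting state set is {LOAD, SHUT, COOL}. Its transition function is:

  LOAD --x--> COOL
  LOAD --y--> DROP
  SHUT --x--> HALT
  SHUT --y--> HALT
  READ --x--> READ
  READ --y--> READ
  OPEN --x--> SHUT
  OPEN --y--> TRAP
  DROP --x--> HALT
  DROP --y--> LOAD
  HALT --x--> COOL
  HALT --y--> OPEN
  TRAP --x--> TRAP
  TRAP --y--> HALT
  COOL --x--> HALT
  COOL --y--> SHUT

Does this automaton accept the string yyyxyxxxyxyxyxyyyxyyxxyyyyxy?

Trace: LOAD -y-> DROP -y-> LOAD -y-> DROP -x-> HALT -y-> OPEN -x-> SHUT -x-> HALT -x-> COOL -y-> SHUT -x-> HALT -y-> OPEN -x-> SHUT -y-> HALT -x-> COOL -y-> SHUT -y-> HALT -y-> OPEN -x-> SHUT -y-> HALT -y-> OPEN -x-> SHUT -x-> HALT -y-> OPEN -y-> TRAP -y-> HALT -y-> OPEN -x-> SHUT -y-> HALT
End state HALT is not accepting.

No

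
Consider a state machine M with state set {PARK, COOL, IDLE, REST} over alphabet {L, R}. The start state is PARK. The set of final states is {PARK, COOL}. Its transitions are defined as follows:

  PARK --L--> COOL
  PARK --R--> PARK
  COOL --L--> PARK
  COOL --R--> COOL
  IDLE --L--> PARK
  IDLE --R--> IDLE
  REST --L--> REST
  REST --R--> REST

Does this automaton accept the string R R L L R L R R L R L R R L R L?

PARK → PARK → PARK → COOL → PARK → PARK → COOL → COOL → COOL → PARK → PARK → COOL → COOL → COOL → PARK → PARK → COOL
End state COOL is accepting.

Yes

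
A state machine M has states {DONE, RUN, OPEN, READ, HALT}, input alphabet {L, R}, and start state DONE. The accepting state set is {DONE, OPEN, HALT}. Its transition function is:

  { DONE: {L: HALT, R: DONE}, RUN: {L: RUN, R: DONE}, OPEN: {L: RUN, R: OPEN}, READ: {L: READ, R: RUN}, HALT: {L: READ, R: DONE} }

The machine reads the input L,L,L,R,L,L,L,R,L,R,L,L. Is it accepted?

No

DONE → HALT → READ → READ → RUN → RUN → RUN → RUN → DONE → HALT → DONE → HALT → READ
End state READ is not accepting.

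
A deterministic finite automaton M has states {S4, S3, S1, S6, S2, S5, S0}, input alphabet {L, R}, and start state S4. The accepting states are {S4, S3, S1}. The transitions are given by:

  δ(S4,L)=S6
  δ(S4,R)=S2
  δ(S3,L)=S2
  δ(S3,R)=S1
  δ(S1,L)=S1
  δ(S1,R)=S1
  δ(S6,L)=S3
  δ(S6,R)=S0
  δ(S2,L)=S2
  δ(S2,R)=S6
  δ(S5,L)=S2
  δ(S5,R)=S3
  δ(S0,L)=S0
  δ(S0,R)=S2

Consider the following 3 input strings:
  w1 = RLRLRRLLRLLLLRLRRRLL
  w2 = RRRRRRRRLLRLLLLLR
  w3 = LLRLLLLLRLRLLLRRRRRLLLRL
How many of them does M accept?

2

w1: S4 → S2 → S2 → S6 → S3 → S1 → S1 → S1 → S1 → S1 → S1 → S1 → S1 → S1 → S1 → S1 → S1 → S1 → S1 → S1 → S1  → end S1, accepted
w2: S4 → S2 → S6 → S0 → S2 → S6 → S0 → S2 → S6 → S3 → S2 → S6 → S3 → S2 → S2 → S2 → S2 → S6  → end S6, rejected
w3: S4 → S6 → S3 → S1 → S1 → S1 → S1 → S1 → S1 → S1 → S1 → S1 → S1 → S1 → S1 → S1 → S1 → S1 → S1 → S1 → S1 → S1 → S1 → S1 → S1  → end S1, accepted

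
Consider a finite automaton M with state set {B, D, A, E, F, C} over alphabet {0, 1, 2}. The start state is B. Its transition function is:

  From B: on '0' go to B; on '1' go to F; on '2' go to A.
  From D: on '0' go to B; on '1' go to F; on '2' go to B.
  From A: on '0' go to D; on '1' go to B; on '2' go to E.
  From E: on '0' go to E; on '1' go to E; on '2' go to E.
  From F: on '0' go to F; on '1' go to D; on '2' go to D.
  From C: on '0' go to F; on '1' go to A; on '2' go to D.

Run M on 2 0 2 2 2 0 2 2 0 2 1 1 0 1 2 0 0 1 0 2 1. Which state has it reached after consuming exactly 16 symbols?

E

start at B
read '2': B → A
read '0': A → D
read '2': D → B
read '2': B → A
read '2': A → E
read '0': E → E
read '2': E → E
read '2': E → E
read '0': E → E
read '2': E → E
read '1': E → E
read '1': E → E
read '0': E → E
read '1': E → E
read '2': E → E
read '0': E → E
After 16 symbols: E.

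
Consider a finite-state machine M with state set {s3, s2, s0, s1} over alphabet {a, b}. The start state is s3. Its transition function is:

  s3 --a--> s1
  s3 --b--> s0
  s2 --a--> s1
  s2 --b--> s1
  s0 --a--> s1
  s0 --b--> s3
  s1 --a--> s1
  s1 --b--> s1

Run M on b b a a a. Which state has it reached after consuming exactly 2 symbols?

s3

s3 → s0 → s3
After 2 symbols: s3.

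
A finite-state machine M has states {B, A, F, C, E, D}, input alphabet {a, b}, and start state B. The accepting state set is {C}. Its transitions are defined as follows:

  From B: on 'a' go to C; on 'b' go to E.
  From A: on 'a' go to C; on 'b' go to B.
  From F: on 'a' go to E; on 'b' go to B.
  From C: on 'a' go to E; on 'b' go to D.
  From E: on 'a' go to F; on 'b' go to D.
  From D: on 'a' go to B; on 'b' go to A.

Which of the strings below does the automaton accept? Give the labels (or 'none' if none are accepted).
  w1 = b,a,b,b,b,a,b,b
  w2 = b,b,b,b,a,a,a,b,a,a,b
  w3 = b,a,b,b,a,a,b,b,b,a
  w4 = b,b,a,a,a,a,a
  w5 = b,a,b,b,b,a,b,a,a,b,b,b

w3

w1:
  start at B
  read 'b': B → E
  read 'a': E → F
  read 'b': F → B
  read 'b': B → E
  read 'b': E → D
  read 'a': D → B
  read 'b': B → E
  read 'b': E → D
  end D, rejected
w2:
  start at B
  read 'b': B → E
  read 'b': E → D
  read 'b': D → A
  read 'b': A → B
  read 'a': B → C
  read 'a': C → E
  read 'a': E → F
  read 'b': F → B
  read 'a': B → C
  read 'a': C → E
  read 'b': E → D
  end D, rejected
w3:
  start at B
  read 'b': B → E
  read 'a': E → F
  read 'b': F → B
  read 'b': B → E
  read 'a': E → F
  read 'a': F → E
  read 'b': E → D
  read 'b': D → A
  read 'b': A → B
  read 'a': B → C
  end C, accepted
w4:
  start at B
  read 'b': B → E
  read 'b': E → D
  read 'a': D → B
  read 'a': B → C
  read 'a': C → E
  read 'a': E → F
  read 'a': F → E
  end E, rejected
w5:
  start at B
  read 'b': B → E
  read 'a': E → F
  read 'b': F → B
  read 'b': B → E
  read 'b': E → D
  read 'a': D → B
  read 'b': B → E
  read 'a': E → F
  read 'a': F → E
  read 'b': E → D
  read 'b': D → A
  read 'b': A → B
  end B, rejected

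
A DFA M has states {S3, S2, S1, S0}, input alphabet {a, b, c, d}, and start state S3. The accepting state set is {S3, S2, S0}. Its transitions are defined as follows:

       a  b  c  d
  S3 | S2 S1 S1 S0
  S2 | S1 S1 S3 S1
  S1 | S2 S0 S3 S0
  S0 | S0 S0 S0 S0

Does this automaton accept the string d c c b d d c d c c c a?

Yes

Trace: S3 -d-> S0 -c-> S0 -c-> S0 -b-> S0 -d-> S0 -d-> S0 -c-> S0 -d-> S0 -c-> S0 -c-> S0 -c-> S0 -a-> S0
End state S0 is accepting.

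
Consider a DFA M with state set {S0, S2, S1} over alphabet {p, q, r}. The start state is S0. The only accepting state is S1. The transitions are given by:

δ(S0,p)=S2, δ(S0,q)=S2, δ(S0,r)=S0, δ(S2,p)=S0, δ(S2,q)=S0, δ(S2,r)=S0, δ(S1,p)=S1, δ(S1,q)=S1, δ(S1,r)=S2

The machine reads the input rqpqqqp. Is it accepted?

S0 → S0 → S2 → S0 → S2 → S0 → S2 → S0
End state S0 is not accepting.

No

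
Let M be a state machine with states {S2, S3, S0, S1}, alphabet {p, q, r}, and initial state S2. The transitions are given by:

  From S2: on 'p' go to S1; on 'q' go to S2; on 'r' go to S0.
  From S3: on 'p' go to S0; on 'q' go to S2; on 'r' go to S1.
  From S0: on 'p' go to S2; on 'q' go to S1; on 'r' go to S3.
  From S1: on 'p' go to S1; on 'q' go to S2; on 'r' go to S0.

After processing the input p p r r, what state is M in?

S2 → S1 → S1 → S0 → S3

S3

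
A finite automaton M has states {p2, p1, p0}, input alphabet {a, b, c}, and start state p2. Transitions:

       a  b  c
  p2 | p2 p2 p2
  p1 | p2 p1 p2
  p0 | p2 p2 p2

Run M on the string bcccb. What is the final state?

p2

Trace: p2 -b-> p2 -c-> p2 -c-> p2 -c-> p2 -b-> p2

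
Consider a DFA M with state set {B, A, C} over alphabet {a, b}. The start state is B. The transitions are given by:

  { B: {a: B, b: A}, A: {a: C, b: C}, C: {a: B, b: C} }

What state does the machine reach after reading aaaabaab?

start at B
read 'a': B → B
read 'a': B → B
read 'a': B → B
read 'a': B → B
read 'b': B → A
read 'a': A → C
read 'a': C → B
read 'b': B → A

A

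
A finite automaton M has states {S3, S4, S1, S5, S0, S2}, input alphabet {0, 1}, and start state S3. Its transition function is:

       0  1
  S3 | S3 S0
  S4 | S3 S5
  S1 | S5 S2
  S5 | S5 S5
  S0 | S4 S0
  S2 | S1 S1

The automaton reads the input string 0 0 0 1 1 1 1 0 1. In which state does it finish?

S5

S3 → S3 → S3 → S3 → S0 → S0 → S0 → S0 → S4 → S5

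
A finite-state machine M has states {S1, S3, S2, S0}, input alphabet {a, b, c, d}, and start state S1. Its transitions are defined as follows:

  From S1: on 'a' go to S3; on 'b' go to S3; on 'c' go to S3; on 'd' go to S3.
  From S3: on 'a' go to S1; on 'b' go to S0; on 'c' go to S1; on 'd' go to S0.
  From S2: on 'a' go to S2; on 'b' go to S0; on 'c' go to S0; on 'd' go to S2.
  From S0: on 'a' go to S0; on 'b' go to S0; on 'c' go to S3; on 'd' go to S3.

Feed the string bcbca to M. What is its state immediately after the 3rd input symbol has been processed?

S3

S1 → S3 → S1 → S3
After 3 symbols: S3.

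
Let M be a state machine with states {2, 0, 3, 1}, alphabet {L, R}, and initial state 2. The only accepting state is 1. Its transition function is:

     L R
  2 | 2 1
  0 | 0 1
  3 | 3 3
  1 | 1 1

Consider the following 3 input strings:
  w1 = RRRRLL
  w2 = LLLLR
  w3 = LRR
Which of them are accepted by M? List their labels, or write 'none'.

w1, w2, w3

w1: Trace: 2 -R-> 1 -R-> 1 -R-> 1 -R-> 1 -L-> 1 -L-> 1  → end 1, accepted
w2: Trace: 2 -L-> 2 -L-> 2 -L-> 2 -L-> 2 -R-> 1  → end 1, accepted
w3: Trace: 2 -L-> 2 -R-> 1 -R-> 1  → end 1, accepted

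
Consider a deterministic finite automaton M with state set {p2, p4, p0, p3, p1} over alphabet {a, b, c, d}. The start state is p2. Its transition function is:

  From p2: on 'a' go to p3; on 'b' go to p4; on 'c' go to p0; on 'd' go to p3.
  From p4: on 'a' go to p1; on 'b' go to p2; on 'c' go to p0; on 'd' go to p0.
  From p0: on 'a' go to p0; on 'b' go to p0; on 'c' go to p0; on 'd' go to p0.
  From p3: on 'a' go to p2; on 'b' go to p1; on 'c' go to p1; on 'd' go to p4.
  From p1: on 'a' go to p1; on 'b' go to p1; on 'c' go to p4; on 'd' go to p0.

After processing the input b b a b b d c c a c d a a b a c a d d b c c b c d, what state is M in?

start at p2
read 'b': p2 → p4
read 'b': p4 → p2
read 'a': p2 → p3
read 'b': p3 → p1
read 'b': p1 → p1
read 'd': p1 → p0
read 'c': p0 → p0
read 'c': p0 → p0
read 'a': p0 → p0
read 'c': p0 → p0
read 'd': p0 → p0
read 'a': p0 → p0
read 'a': p0 → p0
read 'b': p0 → p0
read 'a': p0 → p0
read 'c': p0 → p0
read 'a': p0 → p0
read 'd': p0 → p0
read 'd': p0 → p0
read 'b': p0 → p0
read 'c': p0 → p0
read 'c': p0 → p0
read 'b': p0 → p0
read 'c': p0 → p0
read 'd': p0 → p0

p0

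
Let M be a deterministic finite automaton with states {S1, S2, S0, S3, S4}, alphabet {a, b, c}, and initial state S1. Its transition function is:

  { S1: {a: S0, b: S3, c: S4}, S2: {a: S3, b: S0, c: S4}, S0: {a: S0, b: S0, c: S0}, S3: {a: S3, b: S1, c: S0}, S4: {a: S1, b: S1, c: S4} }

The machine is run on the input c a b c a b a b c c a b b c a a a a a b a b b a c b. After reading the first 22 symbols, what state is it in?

S0

Trace: S1 -c-> S4 -a-> S1 -b-> S3 -c-> S0 -a-> S0 -b-> S0 -a-> S0 -b-> S0 -c-> S0 -c-> S0 -a-> S0 -b-> S0 -b-> S0 -c-> S0 -a-> S0 -a-> S0 -a-> S0 -a-> S0 -a-> S0 -b-> S0 -a-> S0 -b-> S0
After 22 symbols: S0.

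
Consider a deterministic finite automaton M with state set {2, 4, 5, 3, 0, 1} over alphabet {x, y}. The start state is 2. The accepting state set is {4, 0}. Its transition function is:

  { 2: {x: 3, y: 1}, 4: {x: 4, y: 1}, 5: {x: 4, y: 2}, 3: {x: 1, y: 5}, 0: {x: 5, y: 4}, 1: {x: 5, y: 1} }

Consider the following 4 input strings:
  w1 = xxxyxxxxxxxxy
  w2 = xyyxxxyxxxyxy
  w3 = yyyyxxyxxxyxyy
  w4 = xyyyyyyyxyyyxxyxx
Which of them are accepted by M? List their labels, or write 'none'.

w4

w1: 2 → 3 → 1 → 5 → 2 → 3 → 1 → 5 → 4 → 4 → 4 → 4 → 4 → 1  → end 1, rejected
w2: 2 → 3 → 5 → 2 → 3 → 1 → 5 → 2 → 3 → 1 → 5 → 2 → 3 → 5  → end 5, rejected
w3: 2 → 1 → 1 → 1 → 1 → 5 → 4 → 1 → 5 → 4 → 4 → 1 → 5 → 2 → 1  → end 1, rejected
w4: 2 → 3 → 5 → 2 → 1 → 1 → 1 → 1 → 1 → 5 → 2 → 1 → 1 → 5 → 4 → 1 → 5 → 4  → end 4, accepted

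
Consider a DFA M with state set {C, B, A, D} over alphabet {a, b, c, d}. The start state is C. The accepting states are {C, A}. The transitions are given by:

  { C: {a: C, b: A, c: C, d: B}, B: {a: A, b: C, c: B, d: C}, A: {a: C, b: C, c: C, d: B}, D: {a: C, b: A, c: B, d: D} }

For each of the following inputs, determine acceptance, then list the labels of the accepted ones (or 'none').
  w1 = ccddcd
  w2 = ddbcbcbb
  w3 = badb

w2, w3

w1: Trace: C -c-> C -c-> C -d-> B -d-> C -c-> C -d-> B  → end B, rejected
w2: Trace: C -d-> B -d-> C -b-> A -c-> C -b-> A -c-> C -b-> A -b-> C  → end C, accepted
w3: Trace: C -b-> A -a-> C -d-> B -b-> C  → end C, accepted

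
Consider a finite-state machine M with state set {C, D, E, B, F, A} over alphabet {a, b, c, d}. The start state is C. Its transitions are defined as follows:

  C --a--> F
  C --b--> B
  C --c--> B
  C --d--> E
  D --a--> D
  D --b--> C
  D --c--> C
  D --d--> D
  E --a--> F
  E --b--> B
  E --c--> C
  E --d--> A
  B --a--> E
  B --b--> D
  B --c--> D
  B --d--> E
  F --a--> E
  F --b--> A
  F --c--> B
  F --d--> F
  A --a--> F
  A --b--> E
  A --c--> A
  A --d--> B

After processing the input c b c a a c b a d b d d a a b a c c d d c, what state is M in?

C

start at C
read 'c': C → B
read 'b': B → D
read 'c': D → C
read 'a': C → F
read 'a': F → E
read 'c': E → C
read 'b': C → B
read 'a': B → E
read 'd': E → A
read 'b': A → E
read 'd': E → A
read 'd': A → B
read 'a': B → E
read 'a': E → F
read 'b': F → A
read 'a': A → F
read 'c': F → B
read 'c': B → D
read 'd': D → D
read 'd': D → D
read 'c': D → C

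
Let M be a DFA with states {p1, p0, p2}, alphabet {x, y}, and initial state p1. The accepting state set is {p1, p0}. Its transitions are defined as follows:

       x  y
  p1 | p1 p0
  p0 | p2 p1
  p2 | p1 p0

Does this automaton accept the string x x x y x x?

Yes

Trace: p1 -x-> p1 -x-> p1 -x-> p1 -y-> p0 -x-> p2 -x-> p1
End state p1 is accepting.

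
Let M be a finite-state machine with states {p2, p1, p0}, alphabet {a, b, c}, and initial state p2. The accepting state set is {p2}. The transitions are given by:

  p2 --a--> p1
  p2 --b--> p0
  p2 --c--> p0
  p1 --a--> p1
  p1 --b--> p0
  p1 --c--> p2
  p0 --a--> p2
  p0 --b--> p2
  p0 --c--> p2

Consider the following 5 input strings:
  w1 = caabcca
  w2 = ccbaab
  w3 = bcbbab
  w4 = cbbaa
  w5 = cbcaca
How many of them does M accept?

w1:
  start at p2
  read 'c': p2 → p0
  read 'a': p0 → p2
  read 'a': p2 → p1
  read 'b': p1 → p0
  read 'c': p0 → p2
  read 'c': p2 → p0
  read 'a': p0 → p2
  end p2, accepted
w2:
  start at p2
  read 'c': p2 → p0
  read 'c': p0 → p2
  read 'b': p2 → p0
  read 'a': p0 → p2
  read 'a': p2 → p1
  read 'b': p1 → p0
  end p0, rejected
w3:
  start at p2
  read 'b': p2 → p0
  read 'c': p0 → p2
  read 'b': p2 → p0
  read 'b': p0 → p2
  read 'a': p2 → p1
  read 'b': p1 → p0
  end p0, rejected
w4:
  start at p2
  read 'c': p2 → p0
  read 'b': p0 → p2
  read 'b': p2 → p0
  read 'a': p0 → p2
  read 'a': p2 → p1
  end p1, rejected
w5:
  start at p2
  read 'c': p2 → p0
  read 'b': p0 → p2
  read 'c': p2 → p0
  read 'a': p0 → p2
  read 'c': p2 → p0
  read 'a': p0 → p2
  end p2, accepted

2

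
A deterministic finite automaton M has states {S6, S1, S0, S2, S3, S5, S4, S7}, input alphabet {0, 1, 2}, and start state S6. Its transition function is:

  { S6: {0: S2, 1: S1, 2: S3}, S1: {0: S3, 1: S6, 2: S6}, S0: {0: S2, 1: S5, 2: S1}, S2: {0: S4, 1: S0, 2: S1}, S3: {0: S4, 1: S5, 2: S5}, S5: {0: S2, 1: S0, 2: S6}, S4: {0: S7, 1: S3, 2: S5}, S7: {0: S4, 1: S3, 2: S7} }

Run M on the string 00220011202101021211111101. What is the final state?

S6 → S2 → S4 → S5 → S6 → S2 → S4 → S3 → S5 → S6 → S2 → S1 → S6 → S2 → S0 → S2 → S1 → S6 → S3 → S5 → S0 → S5 → S0 → S5 → S0 → S2 → S0

S0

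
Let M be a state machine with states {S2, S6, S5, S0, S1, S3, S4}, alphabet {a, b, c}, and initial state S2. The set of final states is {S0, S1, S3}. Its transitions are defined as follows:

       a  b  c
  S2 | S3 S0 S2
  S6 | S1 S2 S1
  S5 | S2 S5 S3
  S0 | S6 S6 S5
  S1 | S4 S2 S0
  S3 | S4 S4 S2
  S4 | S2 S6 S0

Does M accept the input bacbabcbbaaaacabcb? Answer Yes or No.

No

Trace: S2 -b-> S0 -a-> S6 -c-> S1 -b-> S2 -a-> S3 -b-> S4 -c-> S0 -b-> S6 -b-> S2 -a-> S3 -a-> S4 -a-> S2 -a-> S3 -c-> S2 -a-> S3 -b-> S4 -c-> S0 -b-> S6
End state S6 is not accepting.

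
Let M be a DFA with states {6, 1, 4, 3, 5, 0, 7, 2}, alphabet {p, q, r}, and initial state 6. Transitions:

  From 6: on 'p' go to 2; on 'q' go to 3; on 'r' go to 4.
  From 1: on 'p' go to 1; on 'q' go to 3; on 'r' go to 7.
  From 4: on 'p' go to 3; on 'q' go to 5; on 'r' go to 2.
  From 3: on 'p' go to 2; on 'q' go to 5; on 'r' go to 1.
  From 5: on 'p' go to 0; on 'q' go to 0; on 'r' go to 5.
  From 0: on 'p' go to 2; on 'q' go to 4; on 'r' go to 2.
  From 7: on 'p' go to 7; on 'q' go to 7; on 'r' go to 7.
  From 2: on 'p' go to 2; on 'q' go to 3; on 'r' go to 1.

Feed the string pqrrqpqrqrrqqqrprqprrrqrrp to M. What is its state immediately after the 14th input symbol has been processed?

7

start at 6
read 'p': 6 → 2
read 'q': 2 → 3
read 'r': 3 → 1
read 'r': 1 → 7
read 'q': 7 → 7
read 'p': 7 → 7
read 'q': 7 → 7
read 'r': 7 → 7
read 'q': 7 → 7
read 'r': 7 → 7
read 'r': 7 → 7
read 'q': 7 → 7
read 'q': 7 → 7
read 'q': 7 → 7
After 14 symbols: 7.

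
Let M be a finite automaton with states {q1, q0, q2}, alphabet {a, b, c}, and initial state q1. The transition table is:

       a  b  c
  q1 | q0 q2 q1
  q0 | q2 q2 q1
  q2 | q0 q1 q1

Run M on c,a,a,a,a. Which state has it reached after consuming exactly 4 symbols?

q0

q1 → q1 → q0 → q2 → q0
After 4 symbols: q0.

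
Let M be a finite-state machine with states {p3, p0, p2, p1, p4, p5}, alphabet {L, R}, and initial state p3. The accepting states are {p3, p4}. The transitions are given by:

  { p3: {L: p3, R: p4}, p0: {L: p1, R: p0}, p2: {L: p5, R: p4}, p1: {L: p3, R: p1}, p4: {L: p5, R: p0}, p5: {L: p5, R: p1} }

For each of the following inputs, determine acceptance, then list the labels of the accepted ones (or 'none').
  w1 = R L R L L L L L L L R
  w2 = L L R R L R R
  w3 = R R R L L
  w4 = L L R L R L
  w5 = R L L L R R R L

w1:
  start at p3
  read 'R': p3 → p4
  read 'L': p4 → p5
  read 'R': p5 → p1
  read 'L': p1 → p3
  read 'L': p3 → p3
  read 'L': p3 → p3
  read 'L': p3 → p3
  read 'L': p3 → p3
  read 'L': p3 → p3
  read 'L': p3 → p3
  read 'R': p3 → p4
  end p4, accepted
w2:
  start at p3
  read 'L': p3 → p3
  read 'L': p3 → p3
  read 'R': p3 → p4
  read 'R': p4 → p0
  read 'L': p0 → p1
  read 'R': p1 → p1
  read 'R': p1 → p1
  end p1, rejected
w3:
  start at p3
  read 'R': p3 → p4
  read 'R': p4 → p0
  read 'R': p0 → p0
  read 'L': p0 → p1
  read 'L': p1 → p3
  end p3, accepted
w4:
  start at p3
  read 'L': p3 → p3
  read 'L': p3 → p3
  read 'R': p3 → p4
  read 'L': p4 → p5
  read 'R': p5 → p1
  read 'L': p1 → p3
  end p3, accepted
w5:
  start at p3
  read 'R': p3 → p4
  read 'L': p4 → p5
  read 'L': p5 → p5
  read 'L': p5 → p5
  read 'R': p5 → p1
  read 'R': p1 → p1
  read 'R': p1 → p1
  read 'L': p1 → p3
  end p3, accepted

w1, w3, w4, w5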